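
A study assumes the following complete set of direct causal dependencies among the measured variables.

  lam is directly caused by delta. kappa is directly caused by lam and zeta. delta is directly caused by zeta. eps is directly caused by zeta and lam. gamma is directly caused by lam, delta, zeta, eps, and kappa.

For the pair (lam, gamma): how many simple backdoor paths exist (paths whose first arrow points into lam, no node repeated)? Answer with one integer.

A backdoor path from lam to gamma is any simple undirected path whose first edge points into lam (i.e. leaves lam via a parent).
Parents of lam: {delta}.
Enumerating:
  P1: lam <- delta <- zeta -> kappa -> gamma
  P2: lam <- delta <- zeta -> eps -> gamma
  P3: lam <- delta <- zeta -> gamma
  P4: lam <- delta -> gamma
That exhausts the simple backdoor paths. Count: 4.

4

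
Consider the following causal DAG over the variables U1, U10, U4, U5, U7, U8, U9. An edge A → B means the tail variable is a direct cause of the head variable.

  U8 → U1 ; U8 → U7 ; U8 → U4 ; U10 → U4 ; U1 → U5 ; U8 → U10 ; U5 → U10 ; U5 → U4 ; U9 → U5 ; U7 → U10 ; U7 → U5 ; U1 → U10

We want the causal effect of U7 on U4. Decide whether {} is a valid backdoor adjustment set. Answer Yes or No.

No

Backdoor paths from U7 to U4 (paths whose first edge points into U7):
  P1: U7 <- U8 -> U1 -> U5 -> U10 -> U4
  P2: U7 <- U8 -> U1 -> U5 -> U4
  P3: U7 <- U8 -> U1 -> U10 <- U5 -> U4
  P4: U7 <- U8 -> U1 -> U10 -> U4
  P5: U7 <- U8 -> U10 <- U1 -> U5 -> U4
  P6: U7 <- U8 -> U10 <- U5 -> U4
  P7: U7 <- U8 -> U10 -> U4
  P8: U7 <- U8 -> U4
Condition 1 (no descendant of U7 in the set): holds — descendants of U7 are {U10, U4, U5}; none are in {}.
Condition 2 (every backdoor path blocked by {}):
  P1: open — no interior node is in the conditioning set.
  P2: open — no interior node is in the conditioning set.
  P3: blocked at collider U10 (neither it nor any descendant is in the conditioning set).
  P4: open — no interior node is in the conditioning set.
  P5: blocked at collider U10 (neither it nor any descendant is in the conditioning set).
  P6: blocked at collider U10 (neither it nor any descendant is in the conditioning set).
  P7: open — no interior node is in the conditioning set.
  P8: open — no interior node is in the conditioning set.
{} does not satisfy the backdoor criterion.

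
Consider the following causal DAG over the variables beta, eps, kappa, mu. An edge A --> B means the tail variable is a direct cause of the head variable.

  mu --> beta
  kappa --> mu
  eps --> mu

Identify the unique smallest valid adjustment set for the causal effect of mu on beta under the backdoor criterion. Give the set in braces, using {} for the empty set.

Variables eligible for adjustment (non-descendants of mu, excluding mu and beta): {eps, kappa}.
Backdoor paths from mu to beta:
  (none)
With no backdoor paths the empty set already satisfies the criterion, and it is trivially minimal.

{}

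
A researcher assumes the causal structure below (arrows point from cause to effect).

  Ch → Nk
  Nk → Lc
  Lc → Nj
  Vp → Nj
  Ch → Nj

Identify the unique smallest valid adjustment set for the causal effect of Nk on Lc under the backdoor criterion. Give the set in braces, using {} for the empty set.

Variables eligible for adjustment (non-descendants of Nk, excluding Nk and Lc): {Ch, Vp}.
Backdoor paths from Nk to Lc:
  P1: Nk <- Ch -> Nj <- Lc
Each backdoor path contains an unconditioned collider, so every path is already blocked with the empty conditioning set:
  P1: blocked at collider Nj (neither it nor any descendant is in the conditioning set).
The empty set is therefore the unique smallest valid set.

{}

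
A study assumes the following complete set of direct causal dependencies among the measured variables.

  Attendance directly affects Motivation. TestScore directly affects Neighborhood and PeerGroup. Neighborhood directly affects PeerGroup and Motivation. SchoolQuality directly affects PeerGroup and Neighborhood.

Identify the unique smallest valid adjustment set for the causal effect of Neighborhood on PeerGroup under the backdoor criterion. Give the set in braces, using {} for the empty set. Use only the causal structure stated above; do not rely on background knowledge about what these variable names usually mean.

Variables eligible for adjustment (non-descendants of Neighborhood, excluding Neighborhood and PeerGroup): {Attendance, SchoolQuality, TestScore}.
Backdoor paths from Neighborhood to PeerGroup:
  P1: Neighborhood <- TestScore -> PeerGroup
  P2: Neighborhood <- SchoolQuality -> PeerGroup
The empty set is not sufficient: P1 (Neighborhood <- TestScore -> PeerGroup) has no collider blocking it and no conditioned non-collider, so it is open.
Try {SchoolQuality, TestScore}:
  P1: blocked at fork node TestScore ∈ conditioning set.
  P2: blocked at fork node SchoolQuality ∈ conditioning set.
{SchoolQuality, TestScore} contains no descendant of Neighborhood and blocks every backdoor path.
Every element of {SchoolQuality, TestScore} is needed (dropping SchoolQuality leaves P2 open; dropping TestScore leaves P1 open), so no proper subset is valid.
Among all size-2 subsets of the eligible variables, only {SchoolQuality, TestScore} blocks every backdoor path, so it is the unique smallest valid adjustment set.

{SchoolQuality, TestScore}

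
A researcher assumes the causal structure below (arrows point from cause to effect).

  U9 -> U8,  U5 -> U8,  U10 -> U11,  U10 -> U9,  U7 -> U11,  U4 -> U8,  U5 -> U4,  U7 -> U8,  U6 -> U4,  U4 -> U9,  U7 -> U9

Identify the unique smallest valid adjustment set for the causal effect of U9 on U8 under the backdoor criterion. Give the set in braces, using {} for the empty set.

{U4, U7}

Variables eligible for adjustment (non-descendants of U9, excluding U9 and U8): {U10, U11, U4, U5, U6, U7}.
Backdoor paths from U9 to U8:
  P1: U9 <- U7 -> U8
  P2: U9 <- U10 -> U11 <- U7 -> U8
  P3: U9 <- U4 <- U5 -> U8
  P4: U9 <- U4 -> U8
The empty set is not sufficient: P1 (U9 <- U7 -> U8) has no collider blocking it and no conditioned non-collider, so it is open.
Try {U4, U7}:
  P1: blocked at fork node U7 ∈ conditioning set.
  P2: blocked at collider U11 (neither it nor any descendant is in the conditioning set).
  P3: blocked at chain node U4 ∈ conditioning set.
  P4: blocked at fork node U4 ∈ conditioning set.
{U4, U7} contains no descendant of U9 and blocks every backdoor path.
Every element of {U4, U7} is needed (dropping U4 leaves P3 open; dropping U7 leaves P1 open), so no proper subset is valid.
Among all size-2 subsets of the eligible variables, only {U4, U7} blocks every backdoor path, so it is the unique smallest valid adjustment set.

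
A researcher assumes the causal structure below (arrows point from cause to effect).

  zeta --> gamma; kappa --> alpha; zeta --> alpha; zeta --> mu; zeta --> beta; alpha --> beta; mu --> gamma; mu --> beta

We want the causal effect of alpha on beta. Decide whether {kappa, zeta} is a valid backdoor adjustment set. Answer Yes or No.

Yes

Backdoor paths from alpha to beta (paths whose first edge points into alpha):
  P1: alpha <- zeta -> mu -> beta
  P2: alpha <- zeta -> gamma <- mu -> beta
  P3: alpha <- zeta -> beta
Condition 1 (no descendant of alpha in the set): holds — descendants of alpha are {beta}; none are in {kappa, zeta}.
Condition 2 (every backdoor path blocked by {kappa, zeta}):
  P1: blocked at fork node zeta ∈ conditioning set.
  P2: blocked at fork node zeta ∈ conditioning set.
  P3: blocked at fork node zeta ∈ conditioning set.
{kappa, zeta} satisfies the backdoor criterion.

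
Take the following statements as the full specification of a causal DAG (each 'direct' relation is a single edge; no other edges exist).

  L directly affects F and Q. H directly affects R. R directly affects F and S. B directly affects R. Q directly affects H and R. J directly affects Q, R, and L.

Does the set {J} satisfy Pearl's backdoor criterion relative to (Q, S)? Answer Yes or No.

Backdoor paths from Q to S (paths whose first edge points into Q):
  P1: Q <- J -> L -> F <- R -> S
  P2: Q <- J -> R -> S
  P3: Q <- L <- J -> R -> S
  P4: Q <- L -> F <- R -> S
Condition 1 (no descendant of Q in the set): holds — descendants of Q are {F, H, R, S}; none are in {J}.
Condition 2 (every backdoor path blocked by {J}):
  P1: blocked at fork node J ∈ conditioning set.
  P2: blocked at fork node J ∈ conditioning set.
  P3: blocked at fork node J ∈ conditioning set.
  P4: blocked at collider F (neither it nor any descendant is in the conditioning set).
{J} satisfies the backdoor criterion.

Yes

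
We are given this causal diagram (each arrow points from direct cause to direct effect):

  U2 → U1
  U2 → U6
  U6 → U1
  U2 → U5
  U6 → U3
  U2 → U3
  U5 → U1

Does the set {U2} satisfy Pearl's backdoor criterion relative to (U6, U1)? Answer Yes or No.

Yes

Backdoor paths from U6 to U1 (paths whose first edge points into U6):
  P1: U6 <- U2 -> U5 -> U1
  P2: U6 <- U2 -> U1
Condition 1 (no descendant of U6 in the set): holds — descendants of U6 are {U1, U3}; none are in {U2}.
Condition 2 (every backdoor path blocked by {U2}):
  P1: blocked at fork node U2 ∈ conditioning set.
  P2: blocked at fork node U2 ∈ conditioning set.
{U2} satisfies the backdoor criterion.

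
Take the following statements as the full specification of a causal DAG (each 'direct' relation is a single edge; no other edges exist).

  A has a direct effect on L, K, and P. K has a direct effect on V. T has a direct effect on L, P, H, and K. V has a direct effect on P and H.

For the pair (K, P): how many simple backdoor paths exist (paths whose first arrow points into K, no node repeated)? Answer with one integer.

A backdoor path from K to P is any simple undirected path whose first edge points into K (i.e. leaves K via a parent).
Parents of K: {A, T}.
Enumerating:
  P1: K <- A -> L <- T -> H <- V -> P
  P2: K <- A -> L <- T -> P
  P3: K <- A -> P
  P4: K <- T -> H <- V -> P
  P5: K <- T -> L <- A -> P
  P6: K <- T -> P
That exhausts the simple backdoor paths. Count: 6.

6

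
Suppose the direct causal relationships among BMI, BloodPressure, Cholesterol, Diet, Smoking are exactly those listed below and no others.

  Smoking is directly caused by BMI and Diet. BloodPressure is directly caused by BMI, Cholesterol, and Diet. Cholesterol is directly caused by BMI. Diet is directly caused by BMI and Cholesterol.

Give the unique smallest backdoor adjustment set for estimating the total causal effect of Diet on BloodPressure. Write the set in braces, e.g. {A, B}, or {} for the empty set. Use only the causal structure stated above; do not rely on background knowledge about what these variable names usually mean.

{BMI, Cholesterol}

Variables eligible for adjustment (non-descendants of Diet, excluding Diet and BloodPressure): {BMI, Cholesterol}.
Backdoor paths from Diet to BloodPressure:
  P1: Diet <- BMI -> Cholesterol -> BloodPressure
  P2: Diet <- BMI -> BloodPressure
  P3: Diet <- Cholesterol <- BMI -> BloodPressure
  P4: Diet <- Cholesterol -> BloodPressure
The empty set is not sufficient: P1 (Diet <- BMI -> Cholesterol -> BloodPressure) has no collider blocking it and no conditioned non-collider, so it is open.
Try {BMI, Cholesterol}:
  P1: blocked at fork node BMI ∈ conditioning set.
  P2: blocked at fork node BMI ∈ conditioning set.
  P3: blocked at chain node Cholesterol ∈ conditioning set.
  P4: blocked at fork node Cholesterol ∈ conditioning set.
{BMI, Cholesterol} contains no descendant of Diet and blocks every backdoor path.
Every element of {BMI, Cholesterol} is needed (dropping BMI leaves P2 open; dropping Cholesterol leaves P4 open), so no proper subset is valid.
Among all size-2 subsets of the eligible variables, only {BMI, Cholesterol} blocks every backdoor path, so it is the unique smallest valid adjustment set.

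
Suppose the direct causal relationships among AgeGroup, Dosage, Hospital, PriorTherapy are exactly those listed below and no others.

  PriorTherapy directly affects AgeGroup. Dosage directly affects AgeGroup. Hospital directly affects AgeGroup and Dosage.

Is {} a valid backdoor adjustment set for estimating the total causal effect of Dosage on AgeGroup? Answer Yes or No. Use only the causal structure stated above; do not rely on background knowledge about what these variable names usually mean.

No

Backdoor paths from Dosage to AgeGroup (paths whose first edge points into Dosage):
  P1: Dosage <- Hospital -> AgeGroup
Condition 1 (no descendant of Dosage in the set): holds — descendants of Dosage are {AgeGroup}; none are in {}.
Condition 2 (every backdoor path blocked by {}):
  P1: open — no interior node is in the conditioning set.
{} does not satisfy the backdoor criterion.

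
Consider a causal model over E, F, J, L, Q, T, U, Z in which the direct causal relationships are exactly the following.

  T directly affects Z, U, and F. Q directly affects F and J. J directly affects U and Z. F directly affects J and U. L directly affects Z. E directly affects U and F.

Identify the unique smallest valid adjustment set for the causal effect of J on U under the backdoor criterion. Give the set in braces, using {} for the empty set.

{F, Q}

Variables eligible for adjustment (non-descendants of J, excluding J and U): {E, F, L, Q, T}.
Backdoor paths from J to U:
  P1: J <- Q -> F <- E -> U
  P2: J <- Q -> F <- T -> U
  P3: J <- Q -> F -> U
  P4: J <- F <- E -> U
  P5: J <- F <- T -> U
  P6: J <- F -> U
The empty set is not sufficient: P3 (J <- Q -> F -> U) has no collider blocking it and no conditioned non-collider, so it is open.
Try {F, Q}:
  P1: blocked at fork node Q ∈ conditioning set.
  P2: blocked at fork node Q ∈ conditioning set.
  P3: blocked at fork node Q ∈ conditioning set.
  P4: blocked at chain node F ∈ conditioning set.
  P5: blocked at chain node F ∈ conditioning set.
  P6: blocked at fork node F ∈ conditioning set.
{F, Q} contains no descendant of J and blocks every backdoor path.
Every element of {F, Q} is needed (dropping F leaves P4 open; dropping Q leaves P1 open), so no proper subset is valid.
Among all size-2 subsets of the eligible variables, only {F, Q} blocks every backdoor path, so it is the unique smallest valid adjustment set.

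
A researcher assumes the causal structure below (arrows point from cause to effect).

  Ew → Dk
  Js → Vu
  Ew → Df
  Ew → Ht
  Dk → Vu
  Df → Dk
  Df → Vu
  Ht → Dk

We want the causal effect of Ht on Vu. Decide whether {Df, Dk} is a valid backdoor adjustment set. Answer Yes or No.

No

Backdoor paths from Ht to Vu (paths whose first edge points into Ht):
  P1: Ht <- Ew -> Df -> Dk -> Vu
  P2: Ht <- Ew -> Df -> Vu
  P3: Ht <- Ew -> Dk <- Df -> Vu
  P4: Ht <- Ew -> Dk -> Vu
Condition 1 (no descendant of Ht in the set): FAILS — Dk is a descendant of Ht.
Condition 2 (every backdoor path blocked by {Df, Dk}):
  P1: blocked at chain node Df ∈ conditioning set.
  P2: blocked at chain node Df ∈ conditioning set.
  P3: blocked at fork node Df ∈ conditioning set.
  P4: blocked at chain node Dk ∈ conditioning set.
{Df, Dk} does not satisfy the backdoor criterion.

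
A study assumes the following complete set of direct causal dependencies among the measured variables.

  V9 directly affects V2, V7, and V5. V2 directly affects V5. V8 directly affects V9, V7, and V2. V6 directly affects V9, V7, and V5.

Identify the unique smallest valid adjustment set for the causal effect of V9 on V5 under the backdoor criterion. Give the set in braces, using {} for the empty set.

{V6, V8}

Variables eligible for adjustment (non-descendants of V9, excluding V9 and V5): {V6, V8}.
Backdoor paths from V9 to V5:
  P1: V9 <- V8 -> V7 <- V6 -> V5
  P2: V9 <- V8 -> V2 -> V5
  P3: V9 <- V6 -> V7 <- V8 -> V2 -> V5
  P4: V9 <- V6 -> V5
The empty set is not sufficient: P2 (V9 <- V8 -> V2 -> V5) has no collider blocking it and no conditioned non-collider, so it is open.
Try {V6, V8}:
  P1: blocked at fork node V8 ∈ conditioning set.
  P2: blocked at fork node V8 ∈ conditioning set.
  P3: blocked at fork node V6 ∈ conditioning set.
  P4: blocked at fork node V6 ∈ conditioning set.
{V6, V8} contains no descendant of V9 and blocks every backdoor path.
Every element of {V6, V8} is needed (dropping V6 leaves P4 open; dropping V8 leaves P2 open), so no proper subset is valid.
Among all size-2 subsets of the eligible variables, only {V6, V8} blocks every backdoor path, so it is the unique smallest valid adjustment set.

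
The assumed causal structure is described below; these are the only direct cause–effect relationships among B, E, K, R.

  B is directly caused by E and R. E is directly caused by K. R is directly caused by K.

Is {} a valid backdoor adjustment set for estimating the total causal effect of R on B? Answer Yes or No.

Backdoor paths from R to B (paths whose first edge points into R):
  P1: R <- K -> E -> B
Condition 1 (no descendant of R in the set): holds — descendants of R are {B}; none are in {}.
Condition 2 (every backdoor path blocked by {}):
  P1: open — no interior node is in the conditioning set.
{} does not satisfy the backdoor criterion.

No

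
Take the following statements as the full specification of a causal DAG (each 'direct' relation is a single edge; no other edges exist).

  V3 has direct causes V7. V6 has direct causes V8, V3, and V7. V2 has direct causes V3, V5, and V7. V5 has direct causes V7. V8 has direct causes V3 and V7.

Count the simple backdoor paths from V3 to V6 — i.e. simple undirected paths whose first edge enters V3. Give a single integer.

A backdoor path from V3 to V6 is any simple undirected path whose first edge points into V3 (i.e. leaves V3 via a parent).
Parents of V3: {V7}.
Enumerating:
  P1: V3 <- V7 -> V8 -> V6
  P2: V3 <- V7 -> V6
That exhausts the simple backdoor paths. Count: 2.

2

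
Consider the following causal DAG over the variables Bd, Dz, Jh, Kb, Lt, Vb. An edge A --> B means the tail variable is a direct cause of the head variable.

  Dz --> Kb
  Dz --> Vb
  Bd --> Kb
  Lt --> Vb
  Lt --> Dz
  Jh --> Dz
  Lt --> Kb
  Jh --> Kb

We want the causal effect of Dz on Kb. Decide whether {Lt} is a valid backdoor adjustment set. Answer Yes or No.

Backdoor paths from Dz to Kb (paths whose first edge points into Dz):
  P1: Dz <- Lt -> Kb
  P2: Dz <- Jh -> Kb
Condition 1 (no descendant of Dz in the set): holds — descendants of Dz are {Kb, Vb}; none are in {Lt}.
Condition 2 (every backdoor path blocked by {Lt}):
  P1: blocked at fork node Lt ∈ conditioning set.
  P2: open — no interior node is in the conditioning set.
{Lt} does not satisfy the backdoor criterion.

No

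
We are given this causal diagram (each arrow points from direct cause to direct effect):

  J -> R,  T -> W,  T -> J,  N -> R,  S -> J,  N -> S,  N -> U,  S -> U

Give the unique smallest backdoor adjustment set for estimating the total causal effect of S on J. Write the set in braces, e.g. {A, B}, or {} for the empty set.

Variables eligible for adjustment (non-descendants of S, excluding S and J): {N, T, W}.
Backdoor paths from S to J:
  P1: S <- N -> R <- J
Each backdoor path contains an unconditioned collider, so every path is already blocked with the empty conditioning set:
  P1: blocked at collider R (neither it nor any descendant is in the conditioning set).
The empty set is therefore the unique smallest valid set.

{}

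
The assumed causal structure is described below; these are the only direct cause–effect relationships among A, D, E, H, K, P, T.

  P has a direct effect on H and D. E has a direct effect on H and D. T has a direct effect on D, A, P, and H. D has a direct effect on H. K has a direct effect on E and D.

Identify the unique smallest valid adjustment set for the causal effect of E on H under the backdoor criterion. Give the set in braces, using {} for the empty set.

Variables eligible for adjustment (non-descendants of E, excluding E and H): {A, K, P, T}.
Backdoor paths from E to H:
  P1: E <- K -> D <- T -> P -> H
  P2: E <- K -> D <- T -> H
  P3: E <- K -> D <- P <- T -> H
  P4: E <- K -> D <- P -> H
  P5: E <- K -> D -> H
The empty set is not sufficient: P5 (E <- K -> D -> H) has no collider blocking it and no conditioned non-collider, so it is open.
Try {K}:
  P1: blocked at fork node K ∈ conditioning set.
  P2: blocked at fork node K ∈ conditioning set.
  P3: blocked at fork node K ∈ conditioning set.
  P4: blocked at fork node K ∈ conditioning set.
  P5: blocked at fork node K ∈ conditioning set.
{K} contains no descendant of E and blocks every backdoor path.
No other singleton works — e.g. {T} leaves P5 open — so {K} is the unique smallest valid adjustment set.

{K}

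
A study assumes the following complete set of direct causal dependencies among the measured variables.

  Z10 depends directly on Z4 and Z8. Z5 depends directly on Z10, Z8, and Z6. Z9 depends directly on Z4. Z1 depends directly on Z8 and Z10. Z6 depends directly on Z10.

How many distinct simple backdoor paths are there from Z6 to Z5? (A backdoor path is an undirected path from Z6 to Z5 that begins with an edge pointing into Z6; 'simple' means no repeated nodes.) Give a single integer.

A backdoor path from Z6 to Z5 is any simple undirected path whose first edge points into Z6 (i.e. leaves Z6 via a parent).
Parents of Z6: {Z10}.
Enumerating:
  P1: Z6 <- Z10 <- Z8 -> Z5
  P2: Z6 <- Z10 -> Z1 <- Z8 -> Z5
  P3: Z6 <- Z10 -> Z5
That exhausts the simple backdoor paths. Count: 3.

3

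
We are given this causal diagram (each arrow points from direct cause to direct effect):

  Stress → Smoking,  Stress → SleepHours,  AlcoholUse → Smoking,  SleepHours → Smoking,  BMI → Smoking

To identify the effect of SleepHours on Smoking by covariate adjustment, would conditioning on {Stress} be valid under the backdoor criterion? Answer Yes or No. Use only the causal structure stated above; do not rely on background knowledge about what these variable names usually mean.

Yes

Backdoor paths from SleepHours to Smoking (paths whose first edge points into SleepHours):
  P1: SleepHours <- Stress -> Smoking
Condition 1 (no descendant of SleepHours in the set): holds — descendants of SleepHours are {Smoking}; none are in {Stress}.
Condition 2 (every backdoor path blocked by {Stress}):
  P1: blocked at fork node Stress ∈ conditioning set.
{Stress} satisfies the backdoor criterion.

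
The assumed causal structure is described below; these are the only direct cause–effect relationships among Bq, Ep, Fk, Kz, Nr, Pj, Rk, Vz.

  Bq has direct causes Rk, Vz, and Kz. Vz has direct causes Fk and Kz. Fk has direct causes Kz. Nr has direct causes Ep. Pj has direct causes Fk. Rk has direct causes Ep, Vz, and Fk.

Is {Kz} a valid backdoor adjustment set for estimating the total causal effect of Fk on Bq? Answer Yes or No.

Yes

Backdoor paths from Fk to Bq (paths whose first edge points into Fk):
  P1: Fk <- Kz -> Vz -> Rk -> Bq
  P2: Fk <- Kz -> Vz -> Bq
  P3: Fk <- Kz -> Bq
Condition 1 (no descendant of Fk in the set): holds — descendants of Fk are {Bq, Pj, Rk, Vz}; none are in {Kz}.
Condition 2 (every backdoor path blocked by {Kz}):
  P1: blocked at fork node Kz ∈ conditioning set.
  P2: blocked at fork node Kz ∈ conditioning set.
  P3: blocked at fork node Kz ∈ conditioning set.
{Kz} satisfies the backdoor criterion.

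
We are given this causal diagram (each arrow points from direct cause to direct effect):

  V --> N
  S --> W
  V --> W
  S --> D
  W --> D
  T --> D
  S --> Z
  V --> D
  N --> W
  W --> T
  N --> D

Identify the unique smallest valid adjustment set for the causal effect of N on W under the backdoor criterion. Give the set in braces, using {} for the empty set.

Variables eligible for adjustment (non-descendants of N, excluding N and W): {S, V, Z}.
Backdoor paths from N to W:
  P1: N <- V -> W
  P2: N <- V -> D <- S -> W
  P3: N <- V -> D <- W
  P4: N <- V -> D <- T <- W
The empty set is not sufficient: P1 (N <- V -> W) has no collider blocking it and no conditioned non-collider, so it is open.
Try {V}:
  P1: blocked at fork node V ∈ conditioning set.
  P2: blocked at fork node V ∈ conditioning set.
  P3: blocked at fork node V ∈ conditioning set.
  P4: blocked at fork node V ∈ conditioning set.
{V} contains no descendant of N and blocks every backdoor path.
No other singleton works — e.g. {S} leaves P1 open — so {V} is the unique smallest valid adjustment set.

{V}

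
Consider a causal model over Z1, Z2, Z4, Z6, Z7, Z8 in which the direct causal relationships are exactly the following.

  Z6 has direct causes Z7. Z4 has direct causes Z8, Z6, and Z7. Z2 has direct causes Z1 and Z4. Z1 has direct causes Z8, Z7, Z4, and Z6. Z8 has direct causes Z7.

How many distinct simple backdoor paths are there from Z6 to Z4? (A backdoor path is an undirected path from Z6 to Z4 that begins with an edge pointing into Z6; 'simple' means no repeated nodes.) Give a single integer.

7

A backdoor path from Z6 to Z4 is any simple undirected path whose first edge points into Z6 (i.e. leaves Z6 via a parent).
Parents of Z6: {Z7}.
Enumerating:
  P1: Z6 <- Z7 -> Z8 -> Z4
  P2: Z6 <- Z7 -> Z8 -> Z1 <- Z4
  P3: Z6 <- Z7 -> Z8 -> Z1 -> Z2 <- Z4
  P4: Z6 <- Z7 -> Z4
  P5: Z6 <- Z7 -> Z1 <- Z8 -> Z4
  P6: Z6 <- Z7 -> Z1 <- Z4
  P7: Z6 <- Z7 -> Z1 -> Z2 <- Z4
That exhausts the simple backdoor paths. Count: 7.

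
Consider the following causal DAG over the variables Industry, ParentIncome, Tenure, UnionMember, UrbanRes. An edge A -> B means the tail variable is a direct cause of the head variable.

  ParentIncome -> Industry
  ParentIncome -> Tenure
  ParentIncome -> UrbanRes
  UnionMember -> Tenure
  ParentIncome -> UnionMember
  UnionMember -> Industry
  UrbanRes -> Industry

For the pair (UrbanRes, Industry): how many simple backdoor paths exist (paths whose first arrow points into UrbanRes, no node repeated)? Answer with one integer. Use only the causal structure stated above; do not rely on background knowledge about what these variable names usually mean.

3

A backdoor path from UrbanRes to Industry is any simple undirected path whose first edge points into UrbanRes (i.e. leaves UrbanRes via a parent).
Parents of UrbanRes: {ParentIncome}.
Enumerating:
  P1: UrbanRes <- ParentIncome -> UnionMember -> Industry
  P2: UrbanRes <- ParentIncome -> Tenure <- UnionMember -> Industry
  P3: UrbanRes <- ParentIncome -> Industry
That exhausts the simple backdoor paths. Count: 3.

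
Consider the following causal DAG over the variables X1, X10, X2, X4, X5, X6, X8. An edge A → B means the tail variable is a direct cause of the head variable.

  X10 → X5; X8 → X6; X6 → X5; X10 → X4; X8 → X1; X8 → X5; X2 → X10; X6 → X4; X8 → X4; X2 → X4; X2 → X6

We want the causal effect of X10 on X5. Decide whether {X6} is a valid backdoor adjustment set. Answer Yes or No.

Backdoor paths from X10 to X5 (paths whose first edge points into X10):
  P1: X10 <- X2 -> X6 <- X8 -> X5
  P2: X10 <- X2 -> X6 -> X5
  P3: X10 <- X2 -> X6 -> X4 <- X8 -> X5
  P4: X10 <- X2 -> X4 <- X8 -> X6 -> X5
  P5: X10 <- X2 -> X4 <- X8 -> X5
  P6: X10 <- X2 -> X4 <- X6 <- X8 -> X5
  P7: X10 <- X2 -> X4 <- X6 -> X5
Condition 1 (no descendant of X10 in the set): holds — descendants of X10 are {X4, X5}; none are in {X6}.
Condition 2 (every backdoor path blocked by {X6}):
  P1: open — collider(s) X6 are conditioned on (or have a conditioned descendant) and no non-collider on the path is in the set.
  P2: blocked at chain node X6 ∈ conditioning set.
  P3: blocked at chain node X6 ∈ conditioning set.
  P4: blocked at collider X4 (neither it nor any descendant is in the conditioning set).
  P5: blocked at collider X4 (neither it nor any descendant is in the conditioning set).
  P6: blocked at collider X4 (neither it nor any descendant is in the conditioning set).
  P7: blocked at collider X4 (neither it nor any descendant is in the conditioning set).
{X6} does not satisfy the backdoor criterion.

No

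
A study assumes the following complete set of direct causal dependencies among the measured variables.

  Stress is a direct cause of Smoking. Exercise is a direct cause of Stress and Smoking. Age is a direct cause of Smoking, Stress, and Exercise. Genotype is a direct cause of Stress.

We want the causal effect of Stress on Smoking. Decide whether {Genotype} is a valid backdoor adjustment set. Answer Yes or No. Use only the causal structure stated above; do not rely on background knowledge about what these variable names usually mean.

Backdoor paths from Stress to Smoking (paths whose first edge points into Stress):
  P1: Stress <- Age -> Exercise -> Smoking
  P2: Stress <- Age -> Smoking
  P3: Stress <- Exercise <- Age -> Smoking
  P4: Stress <- Exercise -> Smoking
Condition 1 (no descendant of Stress in the set): holds — descendants of Stress are {Smoking}; none are in {Genotype}.
Condition 2 (every backdoor path blocked by {Genotype}):
  P1: open — no interior node is in the conditioning set.
  P2: open — no interior node is in the conditioning set.
  P3: open — no interior node is in the conditioning set.
  P4: open — no interior node is in the conditioning set.
{Genotype} does not satisfy the backdoor criterion.

No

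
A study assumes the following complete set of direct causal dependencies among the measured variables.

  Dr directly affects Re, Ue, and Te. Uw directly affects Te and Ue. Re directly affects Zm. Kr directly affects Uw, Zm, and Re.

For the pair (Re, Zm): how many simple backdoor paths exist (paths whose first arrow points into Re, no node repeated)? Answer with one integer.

A backdoor path from Re to Zm is any simple undirected path whose first edge points into Re (i.e. leaves Re via a parent).
Parents of Re: {Dr, Kr}.
Enumerating:
  P1: Re <- Kr -> Zm
  P2: Re <- Dr -> Ue <- Uw <- Kr -> Zm
  P3: Re <- Dr -> Te <- Uw <- Kr -> Zm
That exhausts the simple backdoor paths. Count: 3.

3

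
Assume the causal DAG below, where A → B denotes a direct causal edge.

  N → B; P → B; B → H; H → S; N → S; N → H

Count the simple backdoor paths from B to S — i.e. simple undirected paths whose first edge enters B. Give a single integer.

A backdoor path from B to S is any simple undirected path whose first edge points into B (i.e. leaves B via a parent).
Parents of B: {N, P}.
Enumerating:
  P1: B <- N -> H -> S
  P2: B <- N -> S
That exhausts the simple backdoor paths. Count: 2.

2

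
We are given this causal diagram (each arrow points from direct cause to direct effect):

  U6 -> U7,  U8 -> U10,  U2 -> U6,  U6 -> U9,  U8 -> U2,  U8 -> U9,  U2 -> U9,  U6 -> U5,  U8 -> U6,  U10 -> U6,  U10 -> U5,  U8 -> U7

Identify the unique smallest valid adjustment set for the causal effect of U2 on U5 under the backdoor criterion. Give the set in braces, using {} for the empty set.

Variables eligible for adjustment (non-descendants of U2, excluding U2 and U5): {U10, U8}.
Backdoor paths from U2 to U5:
  P1: U2 <- U8 -> U10 -> U6 -> U5
  P2: U2 <- U8 -> U10 -> U5
  P3: U2 <- U8 -> U6 <- U10 -> U5
  P4: U2 <- U8 -> U6 -> U5
  P5: U2 <- U8 -> U9 <- U6 <- U10 -> U5
  P6: U2 <- U8 -> U9 <- U6 -> U5
  P7: U2 <- U8 -> U7 <- U6 <- U10 -> U5
  P8: U2 <- U8 -> U7 <- U6 -> U5
The empty set is not sufficient: P1 (U2 <- U8 -> U10 -> U6 -> U5) has no collider blocking it and no conditioned non-collider, so it is open.
Try {U8}:
  P1: blocked at fork node U8 ∈ conditioning set.
  P2: blocked at fork node U8 ∈ conditioning set.
  P3: blocked at fork node U8 ∈ conditioning set.
  P4: blocked at fork node U8 ∈ conditioning set.
  P5: blocked at fork node U8 ∈ conditioning set.
  P6: blocked at fork node U8 ∈ conditioning set.
  P7: blocked at fork node U8 ∈ conditioning set.
  P8: blocked at fork node U8 ∈ conditioning set.
{U8} contains no descendant of U2 and blocks every backdoor path.
No other singleton works — e.g. {U10} leaves P4 open — so {U8} is the unique smallest valid adjustment set.

{U8}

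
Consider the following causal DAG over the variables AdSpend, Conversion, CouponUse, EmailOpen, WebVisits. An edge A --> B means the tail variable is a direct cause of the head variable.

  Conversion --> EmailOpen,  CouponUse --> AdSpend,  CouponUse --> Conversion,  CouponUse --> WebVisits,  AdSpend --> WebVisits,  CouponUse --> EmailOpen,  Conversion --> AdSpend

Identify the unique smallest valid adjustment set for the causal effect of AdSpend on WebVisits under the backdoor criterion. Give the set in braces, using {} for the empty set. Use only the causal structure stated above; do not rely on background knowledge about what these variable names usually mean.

{CouponUse}

Variables eligible for adjustment (non-descendants of AdSpend, excluding AdSpend and WebVisits): {Conversion, CouponUse, EmailOpen}.
Backdoor paths from AdSpend to WebVisits:
  P1: AdSpend <- CouponUse -> WebVisits
  P2: AdSpend <- Conversion <- CouponUse -> WebVisits
  P3: AdSpend <- Conversion -> EmailOpen <- CouponUse -> WebVisits
The empty set is not sufficient: P1 (AdSpend <- CouponUse -> WebVisits) has no collider blocking it and no conditioned non-collider, so it is open.
Try {CouponUse}:
  P1: blocked at fork node CouponUse ∈ conditioning set.
  P2: blocked at fork node CouponUse ∈ conditioning set.
  P3: blocked at collider EmailOpen (neither it nor any descendant is in the conditioning set).
{CouponUse} contains no descendant of AdSpend and blocks every backdoor path.
No other singleton works — e.g. {Conversion} leaves P1 open — so {CouponUse} is the unique smallest valid adjustment set.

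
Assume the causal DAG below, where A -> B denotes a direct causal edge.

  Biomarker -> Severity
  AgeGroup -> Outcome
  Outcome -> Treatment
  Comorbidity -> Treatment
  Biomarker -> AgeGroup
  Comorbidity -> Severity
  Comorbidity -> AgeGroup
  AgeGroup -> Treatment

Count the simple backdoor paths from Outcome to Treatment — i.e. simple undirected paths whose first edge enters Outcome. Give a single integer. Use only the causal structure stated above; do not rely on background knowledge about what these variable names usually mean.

3

A backdoor path from Outcome to Treatment is any simple undirected path whose first edge points into Outcome (i.e. leaves Outcome via a parent).
Parents of Outcome: {AgeGroup}.
Enumerating:
  P1: Outcome <- AgeGroup <- Comorbidity -> Treatment
  P2: Outcome <- AgeGroup <- Biomarker -> Severity <- Comorbidity -> Treatment
  P3: Outcome <- AgeGroup -> Treatment
That exhausts the simple backdoor paths. Count: 3.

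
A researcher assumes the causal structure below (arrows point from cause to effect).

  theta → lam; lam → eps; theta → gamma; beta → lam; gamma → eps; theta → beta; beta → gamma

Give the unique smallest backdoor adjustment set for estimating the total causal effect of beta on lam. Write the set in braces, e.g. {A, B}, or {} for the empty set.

{theta}

Variables eligible for adjustment (non-descendants of beta, excluding beta and lam): {theta}.
Backdoor paths from beta to lam:
  P1: beta <- theta -> gamma -> eps <- lam
  P2: beta <- theta -> lam
The empty set is not sufficient: P2 (beta <- theta -> lam) has no collider blocking it and no conditioned non-collider, so it is open.
Try {theta}:
  P1: blocked at fork node theta ∈ conditioning set.
  P2: blocked at fork node theta ∈ conditioning set.
{theta} contains no descendant of beta and blocks every backdoor path.
{theta} is the unique smallest valid adjustment set.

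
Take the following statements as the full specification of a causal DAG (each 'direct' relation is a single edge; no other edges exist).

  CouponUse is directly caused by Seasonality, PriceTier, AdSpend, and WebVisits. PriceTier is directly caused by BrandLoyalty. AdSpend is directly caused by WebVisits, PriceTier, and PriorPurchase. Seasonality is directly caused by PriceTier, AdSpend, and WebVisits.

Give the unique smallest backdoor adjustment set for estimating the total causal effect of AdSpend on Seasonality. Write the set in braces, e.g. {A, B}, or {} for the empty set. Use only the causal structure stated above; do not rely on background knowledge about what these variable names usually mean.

{PriceTier, WebVisits}

Variables eligible for adjustment (non-descendants of AdSpend, excluding AdSpend and Seasonality): {BrandLoyalty, PriceTier, PriorPurchase, WebVisits}.
Backdoor paths from AdSpend to Seasonality:
  P1: AdSpend <- WebVisits -> Seasonality
  P2: AdSpend <- WebVisits -> CouponUse <- PriceTier -> Seasonality
  P3: AdSpend <- WebVisits -> CouponUse <- Seasonality
  P4: AdSpend <- PriceTier -> Seasonality
  P5: AdSpend <- PriceTier -> CouponUse <- WebVisits -> Seasonality
  P6: AdSpend <- PriceTier -> CouponUse <- Seasonality
The empty set is not sufficient: P1 (AdSpend <- WebVisits -> Seasonality) has no collider blocking it and no conditioned non-collider, so it is open.
Try {PriceTier, WebVisits}:
  P1: blocked at fork node WebVisits ∈ conditioning set.
  P2: blocked at fork node WebVisits ∈ conditioning set.
  P3: blocked at fork node WebVisits ∈ conditioning set.
  P4: blocked at fork node PriceTier ∈ conditioning set.
  P5: blocked at fork node PriceTier ∈ conditioning set.
  P6: blocked at fork node PriceTier ∈ conditioning set.
{PriceTier, WebVisits} contains no descendant of AdSpend and blocks every backdoor path.
Every element of {PriceTier, WebVisits} is needed (dropping PriceTier leaves P4 open; dropping WebVisits leaves P1 open), so no proper subset is valid.
Among all size-2 subsets of the eligible variables, only {PriceTier, WebVisits} blocks every backdoor path, so it is the unique smallest valid adjustment set.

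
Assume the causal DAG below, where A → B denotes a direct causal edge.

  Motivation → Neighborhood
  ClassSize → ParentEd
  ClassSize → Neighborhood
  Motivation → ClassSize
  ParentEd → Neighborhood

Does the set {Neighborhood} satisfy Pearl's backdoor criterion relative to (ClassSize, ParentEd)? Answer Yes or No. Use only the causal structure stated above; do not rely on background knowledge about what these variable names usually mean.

Backdoor paths from ClassSize to ParentEd (paths whose first edge points into ClassSize):
  P1: ClassSize <- Motivation -> Neighborhood <- ParentEd
Condition 1 (no descendant of ClassSize in the set): FAILS — Neighborhood is a descendant of ClassSize.
Condition 2 (every backdoor path blocked by {Neighborhood}):
  P1: open — collider(s) Neighborhood are conditioned on (or have a conditioned descendant) and no non-collider on the path is in the set.
{Neighborhood} does not satisfy the backdoor criterion.

No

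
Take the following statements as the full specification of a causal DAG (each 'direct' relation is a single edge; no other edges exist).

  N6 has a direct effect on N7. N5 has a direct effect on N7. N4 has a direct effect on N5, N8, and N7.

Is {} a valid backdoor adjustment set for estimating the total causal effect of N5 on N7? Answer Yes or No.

Backdoor paths from N5 to N7 (paths whose first edge points into N5):
  P1: N5 <- N4 -> N7
Condition 1 (no descendant of N5 in the set): holds — descendants of N5 are {N7}; none are in {}.
Condition 2 (every backdoor path blocked by {}):
  P1: open — no interior node is in the conditioning set.
{} does not satisfy the backdoor criterion.

No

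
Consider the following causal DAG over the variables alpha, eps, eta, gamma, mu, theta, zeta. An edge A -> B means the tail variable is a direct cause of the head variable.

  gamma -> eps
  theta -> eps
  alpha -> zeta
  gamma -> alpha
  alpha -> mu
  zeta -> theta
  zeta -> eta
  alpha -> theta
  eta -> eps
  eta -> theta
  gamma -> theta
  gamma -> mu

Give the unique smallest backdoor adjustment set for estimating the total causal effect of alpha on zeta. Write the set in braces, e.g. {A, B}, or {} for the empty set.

{}

Variables eligible for adjustment (non-descendants of alpha, excluding alpha and zeta): {gamma}.
Backdoor paths from alpha to zeta:
  P1: alpha <- gamma -> theta <- zeta
  P2: alpha <- gamma -> theta <- eta <- zeta
  P3: alpha <- gamma -> theta -> eps <- eta <- zeta
  P4: alpha <- gamma -> eps <- eta <- zeta
  P5: alpha <- gamma -> eps <- eta -> theta <- zeta
  P6: alpha <- gamma -> eps <- theta <- zeta
  P7: alpha <- gamma -> eps <- theta <- eta <- zeta
Each backdoor path contains an unconditioned collider, so every path is already blocked with the empty conditioning set:
  P1: blocked at collider theta (neither it nor any descendant is in the conditioning set).
  P2: blocked at collider theta (neither it nor any descendant is in the conditioning set).
  P3: blocked at collider eps (neither it nor any descendant is in the conditioning set).
  P4: blocked at collider eps (neither it nor any descendant is in the conditioning set).
  P5: blocked at collider eps (neither it nor any descendant is in the conditioning set).
  P6: blocked at collider eps (neither it nor any descendant is in the conditioning set).
  P7: blocked at collider eps (neither it nor any descendant is in the conditioning set).
The empty set is therefore the unique smallest valid set.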